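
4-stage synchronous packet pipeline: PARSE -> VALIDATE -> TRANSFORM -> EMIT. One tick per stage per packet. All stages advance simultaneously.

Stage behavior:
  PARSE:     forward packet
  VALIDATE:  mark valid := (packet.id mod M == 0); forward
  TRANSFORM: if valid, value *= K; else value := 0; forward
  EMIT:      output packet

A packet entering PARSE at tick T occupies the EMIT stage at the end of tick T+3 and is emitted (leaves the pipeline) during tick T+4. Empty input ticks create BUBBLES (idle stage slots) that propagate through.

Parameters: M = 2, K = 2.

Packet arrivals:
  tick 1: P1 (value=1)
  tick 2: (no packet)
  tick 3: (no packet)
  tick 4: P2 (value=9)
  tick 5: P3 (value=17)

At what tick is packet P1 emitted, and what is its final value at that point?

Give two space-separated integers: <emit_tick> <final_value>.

Tick 1: [PARSE:P1(v=1,ok=F), VALIDATE:-, TRANSFORM:-, EMIT:-] out:-; in:P1
Tick 2: [PARSE:-, VALIDATE:P1(v=1,ok=F), TRANSFORM:-, EMIT:-] out:-; in:-
Tick 3: [PARSE:-, VALIDATE:-, TRANSFORM:P1(v=0,ok=F), EMIT:-] out:-; in:-
Tick 4: [PARSE:P2(v=9,ok=F), VALIDATE:-, TRANSFORM:-, EMIT:P1(v=0,ok=F)] out:-; in:P2
Tick 5: [PARSE:P3(v=17,ok=F), VALIDATE:P2(v=9,ok=T), TRANSFORM:-, EMIT:-] out:P1(v=0); in:P3
Tick 6: [PARSE:-, VALIDATE:P3(v=17,ok=F), TRANSFORM:P2(v=18,ok=T), EMIT:-] out:-; in:-
Tick 7: [PARSE:-, VALIDATE:-, TRANSFORM:P3(v=0,ok=F), EMIT:P2(v=18,ok=T)] out:-; in:-
Tick 8: [PARSE:-, VALIDATE:-, TRANSFORM:-, EMIT:P3(v=0,ok=F)] out:P2(v=18); in:-
Tick 9: [PARSE:-, VALIDATE:-, TRANSFORM:-, EMIT:-] out:P3(v=0); in:-
P1: arrives tick 1, valid=False (id=1, id%2=1), emit tick 5, final value 0

Answer: 5 0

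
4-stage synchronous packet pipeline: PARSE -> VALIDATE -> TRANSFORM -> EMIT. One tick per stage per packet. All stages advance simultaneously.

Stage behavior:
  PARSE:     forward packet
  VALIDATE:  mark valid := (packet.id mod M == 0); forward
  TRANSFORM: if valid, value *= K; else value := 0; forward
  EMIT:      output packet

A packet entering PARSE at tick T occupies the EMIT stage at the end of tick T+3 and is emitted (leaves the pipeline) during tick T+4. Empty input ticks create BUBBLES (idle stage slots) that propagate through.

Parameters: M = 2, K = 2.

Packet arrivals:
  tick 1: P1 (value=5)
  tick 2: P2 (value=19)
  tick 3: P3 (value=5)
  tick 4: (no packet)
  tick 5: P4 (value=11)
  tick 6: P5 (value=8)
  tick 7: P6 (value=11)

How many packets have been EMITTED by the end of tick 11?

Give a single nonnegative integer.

Answer: 6

Derivation:
Tick 1: [PARSE:P1(v=5,ok=F), VALIDATE:-, TRANSFORM:-, EMIT:-] out:-; in:P1
Tick 2: [PARSE:P2(v=19,ok=F), VALIDATE:P1(v=5,ok=F), TRANSFORM:-, EMIT:-] out:-; in:P2
Tick 3: [PARSE:P3(v=5,ok=F), VALIDATE:P2(v=19,ok=T), TRANSFORM:P1(v=0,ok=F), EMIT:-] out:-; in:P3
Tick 4: [PARSE:-, VALIDATE:P3(v=5,ok=F), TRANSFORM:P2(v=38,ok=T), EMIT:P1(v=0,ok=F)] out:-; in:-
Tick 5: [PARSE:P4(v=11,ok=F), VALIDATE:-, TRANSFORM:P3(v=0,ok=F), EMIT:P2(v=38,ok=T)] out:P1(v=0); in:P4
Tick 6: [PARSE:P5(v=8,ok=F), VALIDATE:P4(v=11,ok=T), TRANSFORM:-, EMIT:P3(v=0,ok=F)] out:P2(v=38); in:P5
Tick 7: [PARSE:P6(v=11,ok=F), VALIDATE:P5(v=8,ok=F), TRANSFORM:P4(v=22,ok=T), EMIT:-] out:P3(v=0); in:P6
Tick 8: [PARSE:-, VALIDATE:P6(v=11,ok=T), TRANSFORM:P5(v=0,ok=F), EMIT:P4(v=22,ok=T)] out:-; in:-
Tick 9: [PARSE:-, VALIDATE:-, TRANSFORM:P6(v=22,ok=T), EMIT:P5(v=0,ok=F)] out:P4(v=22); in:-
Tick 10: [PARSE:-, VALIDATE:-, TRANSFORM:-, EMIT:P6(v=22,ok=T)] out:P5(v=0); in:-
Tick 11: [PARSE:-, VALIDATE:-, TRANSFORM:-, EMIT:-] out:P6(v=22); in:-
Emitted by tick 11: ['P1', 'P2', 'P3', 'P4', 'P5', 'P6']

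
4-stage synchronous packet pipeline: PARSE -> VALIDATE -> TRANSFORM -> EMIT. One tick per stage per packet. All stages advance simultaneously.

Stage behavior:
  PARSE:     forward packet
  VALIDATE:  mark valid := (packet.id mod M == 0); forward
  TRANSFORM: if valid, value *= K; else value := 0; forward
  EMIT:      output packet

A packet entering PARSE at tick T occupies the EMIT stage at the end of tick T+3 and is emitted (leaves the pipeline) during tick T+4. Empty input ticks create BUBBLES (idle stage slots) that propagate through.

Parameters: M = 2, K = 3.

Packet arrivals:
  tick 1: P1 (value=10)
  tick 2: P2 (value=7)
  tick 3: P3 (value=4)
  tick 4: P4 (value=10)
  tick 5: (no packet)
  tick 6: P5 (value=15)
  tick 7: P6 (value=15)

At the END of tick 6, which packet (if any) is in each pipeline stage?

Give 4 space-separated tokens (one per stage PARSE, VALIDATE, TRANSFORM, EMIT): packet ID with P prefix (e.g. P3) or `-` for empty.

Tick 1: [PARSE:P1(v=10,ok=F), VALIDATE:-, TRANSFORM:-, EMIT:-] out:-; in:P1
Tick 2: [PARSE:P2(v=7,ok=F), VALIDATE:P1(v=10,ok=F), TRANSFORM:-, EMIT:-] out:-; in:P2
Tick 3: [PARSE:P3(v=4,ok=F), VALIDATE:P2(v=7,ok=T), TRANSFORM:P1(v=0,ok=F), EMIT:-] out:-; in:P3
Tick 4: [PARSE:P4(v=10,ok=F), VALIDATE:P3(v=4,ok=F), TRANSFORM:P2(v=21,ok=T), EMIT:P1(v=0,ok=F)] out:-; in:P4
Tick 5: [PARSE:-, VALIDATE:P4(v=10,ok=T), TRANSFORM:P3(v=0,ok=F), EMIT:P2(v=21,ok=T)] out:P1(v=0); in:-
Tick 6: [PARSE:P5(v=15,ok=F), VALIDATE:-, TRANSFORM:P4(v=30,ok=T), EMIT:P3(v=0,ok=F)] out:P2(v=21); in:P5
At end of tick 6: ['P5', '-', 'P4', 'P3']

Answer: P5 - P4 P3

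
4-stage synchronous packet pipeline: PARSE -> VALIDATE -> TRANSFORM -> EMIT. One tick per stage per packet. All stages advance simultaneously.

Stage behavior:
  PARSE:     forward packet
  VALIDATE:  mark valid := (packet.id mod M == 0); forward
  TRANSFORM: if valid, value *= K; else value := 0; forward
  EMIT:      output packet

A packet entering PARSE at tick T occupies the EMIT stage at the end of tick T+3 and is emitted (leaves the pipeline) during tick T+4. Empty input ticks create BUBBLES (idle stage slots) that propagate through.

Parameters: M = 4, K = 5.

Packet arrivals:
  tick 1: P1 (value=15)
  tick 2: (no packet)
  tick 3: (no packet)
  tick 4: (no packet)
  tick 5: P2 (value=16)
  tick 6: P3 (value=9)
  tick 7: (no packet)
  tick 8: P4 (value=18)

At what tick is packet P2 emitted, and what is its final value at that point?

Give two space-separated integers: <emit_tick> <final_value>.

Answer: 9 0

Derivation:
Tick 1: [PARSE:P1(v=15,ok=F), VALIDATE:-, TRANSFORM:-, EMIT:-] out:-; in:P1
Tick 2: [PARSE:-, VALIDATE:P1(v=15,ok=F), TRANSFORM:-, EMIT:-] out:-; in:-
Tick 3: [PARSE:-, VALIDATE:-, TRANSFORM:P1(v=0,ok=F), EMIT:-] out:-; in:-
Tick 4: [PARSE:-, VALIDATE:-, TRANSFORM:-, EMIT:P1(v=0,ok=F)] out:-; in:-
Tick 5: [PARSE:P2(v=16,ok=F), VALIDATE:-, TRANSFORM:-, EMIT:-] out:P1(v=0); in:P2
Tick 6: [PARSE:P3(v=9,ok=F), VALIDATE:P2(v=16,ok=F), TRANSFORM:-, EMIT:-] out:-; in:P3
Tick 7: [PARSE:-, VALIDATE:P3(v=9,ok=F), TRANSFORM:P2(v=0,ok=F), EMIT:-] out:-; in:-
Tick 8: [PARSE:P4(v=18,ok=F), VALIDATE:-, TRANSFORM:P3(v=0,ok=F), EMIT:P2(v=0,ok=F)] out:-; in:P4
Tick 9: [PARSE:-, VALIDATE:P4(v=18,ok=T), TRANSFORM:-, EMIT:P3(v=0,ok=F)] out:P2(v=0); in:-
Tick 10: [PARSE:-, VALIDATE:-, TRANSFORM:P4(v=90,ok=T), EMIT:-] out:P3(v=0); in:-
Tick 11: [PARSE:-, VALIDATE:-, TRANSFORM:-, EMIT:P4(v=90,ok=T)] out:-; in:-
Tick 12: [PARSE:-, VALIDATE:-, TRANSFORM:-, EMIT:-] out:P4(v=90); in:-
P2: arrives tick 5, valid=False (id=2, id%4=2), emit tick 9, final value 0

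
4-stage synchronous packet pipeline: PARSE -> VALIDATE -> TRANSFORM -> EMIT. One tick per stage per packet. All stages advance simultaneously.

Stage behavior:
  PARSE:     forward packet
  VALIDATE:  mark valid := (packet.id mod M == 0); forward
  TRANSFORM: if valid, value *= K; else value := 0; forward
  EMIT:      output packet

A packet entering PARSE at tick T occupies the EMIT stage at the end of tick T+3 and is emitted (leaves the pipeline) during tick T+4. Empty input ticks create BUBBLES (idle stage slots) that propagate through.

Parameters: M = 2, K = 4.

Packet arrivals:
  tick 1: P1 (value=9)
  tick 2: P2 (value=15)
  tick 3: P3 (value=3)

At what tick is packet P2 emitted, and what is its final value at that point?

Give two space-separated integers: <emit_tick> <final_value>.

Tick 1: [PARSE:P1(v=9,ok=F), VALIDATE:-, TRANSFORM:-, EMIT:-] out:-; in:P1
Tick 2: [PARSE:P2(v=15,ok=F), VALIDATE:P1(v=9,ok=F), TRANSFORM:-, EMIT:-] out:-; in:P2
Tick 3: [PARSE:P3(v=3,ok=F), VALIDATE:P2(v=15,ok=T), TRANSFORM:P1(v=0,ok=F), EMIT:-] out:-; in:P3
Tick 4: [PARSE:-, VALIDATE:P3(v=3,ok=F), TRANSFORM:P2(v=60,ok=T), EMIT:P1(v=0,ok=F)] out:-; in:-
Tick 5: [PARSE:-, VALIDATE:-, TRANSFORM:P3(v=0,ok=F), EMIT:P2(v=60,ok=T)] out:P1(v=0); in:-
Tick 6: [PARSE:-, VALIDATE:-, TRANSFORM:-, EMIT:P3(v=0,ok=F)] out:P2(v=60); in:-
Tick 7: [PARSE:-, VALIDATE:-, TRANSFORM:-, EMIT:-] out:P3(v=0); in:-
P2: arrives tick 2, valid=True (id=2, id%2=0), emit tick 6, final value 60

Answer: 6 60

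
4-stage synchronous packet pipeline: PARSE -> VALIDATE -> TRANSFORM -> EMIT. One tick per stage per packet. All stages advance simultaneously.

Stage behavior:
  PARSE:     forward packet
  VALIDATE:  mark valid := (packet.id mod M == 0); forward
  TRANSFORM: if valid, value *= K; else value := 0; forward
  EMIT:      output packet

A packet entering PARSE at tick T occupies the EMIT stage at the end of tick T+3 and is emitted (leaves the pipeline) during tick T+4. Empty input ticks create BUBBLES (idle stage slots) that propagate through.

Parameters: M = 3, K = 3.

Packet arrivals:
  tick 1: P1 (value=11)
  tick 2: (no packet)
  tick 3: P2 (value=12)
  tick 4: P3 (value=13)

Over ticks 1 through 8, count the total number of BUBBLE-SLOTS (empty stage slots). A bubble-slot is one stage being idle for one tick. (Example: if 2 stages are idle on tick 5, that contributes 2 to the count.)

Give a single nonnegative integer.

Tick 1: [PARSE:P1(v=11,ok=F), VALIDATE:-, TRANSFORM:-, EMIT:-] out:-; bubbles=3
Tick 2: [PARSE:-, VALIDATE:P1(v=11,ok=F), TRANSFORM:-, EMIT:-] out:-; bubbles=3
Tick 3: [PARSE:P2(v=12,ok=F), VALIDATE:-, TRANSFORM:P1(v=0,ok=F), EMIT:-] out:-; bubbles=2
Tick 4: [PARSE:P3(v=13,ok=F), VALIDATE:P2(v=12,ok=F), TRANSFORM:-, EMIT:P1(v=0,ok=F)] out:-; bubbles=1
Tick 5: [PARSE:-, VALIDATE:P3(v=13,ok=T), TRANSFORM:P2(v=0,ok=F), EMIT:-] out:P1(v=0); bubbles=2
Tick 6: [PARSE:-, VALIDATE:-, TRANSFORM:P3(v=39,ok=T), EMIT:P2(v=0,ok=F)] out:-; bubbles=2
Tick 7: [PARSE:-, VALIDATE:-, TRANSFORM:-, EMIT:P3(v=39,ok=T)] out:P2(v=0); bubbles=3
Tick 8: [PARSE:-, VALIDATE:-, TRANSFORM:-, EMIT:-] out:P3(v=39); bubbles=4
Total bubble-slots: 20

Answer: 20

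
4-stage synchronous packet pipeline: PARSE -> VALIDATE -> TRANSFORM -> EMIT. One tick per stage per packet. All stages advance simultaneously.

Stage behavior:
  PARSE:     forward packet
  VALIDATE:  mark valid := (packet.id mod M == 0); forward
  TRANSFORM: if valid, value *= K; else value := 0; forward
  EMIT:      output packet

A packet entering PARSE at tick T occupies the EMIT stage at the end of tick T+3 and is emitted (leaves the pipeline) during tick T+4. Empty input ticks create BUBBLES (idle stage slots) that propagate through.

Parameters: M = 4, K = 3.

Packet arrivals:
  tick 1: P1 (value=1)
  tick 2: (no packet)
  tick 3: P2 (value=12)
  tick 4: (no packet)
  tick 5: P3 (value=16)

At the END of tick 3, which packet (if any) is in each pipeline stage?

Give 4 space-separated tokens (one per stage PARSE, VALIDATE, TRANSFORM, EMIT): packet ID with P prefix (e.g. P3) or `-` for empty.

Answer: P2 - P1 -

Derivation:
Tick 1: [PARSE:P1(v=1,ok=F), VALIDATE:-, TRANSFORM:-, EMIT:-] out:-; in:P1
Tick 2: [PARSE:-, VALIDATE:P1(v=1,ok=F), TRANSFORM:-, EMIT:-] out:-; in:-
Tick 3: [PARSE:P2(v=12,ok=F), VALIDATE:-, TRANSFORM:P1(v=0,ok=F), EMIT:-] out:-; in:P2
At end of tick 3: ['P2', '-', 'P1', '-']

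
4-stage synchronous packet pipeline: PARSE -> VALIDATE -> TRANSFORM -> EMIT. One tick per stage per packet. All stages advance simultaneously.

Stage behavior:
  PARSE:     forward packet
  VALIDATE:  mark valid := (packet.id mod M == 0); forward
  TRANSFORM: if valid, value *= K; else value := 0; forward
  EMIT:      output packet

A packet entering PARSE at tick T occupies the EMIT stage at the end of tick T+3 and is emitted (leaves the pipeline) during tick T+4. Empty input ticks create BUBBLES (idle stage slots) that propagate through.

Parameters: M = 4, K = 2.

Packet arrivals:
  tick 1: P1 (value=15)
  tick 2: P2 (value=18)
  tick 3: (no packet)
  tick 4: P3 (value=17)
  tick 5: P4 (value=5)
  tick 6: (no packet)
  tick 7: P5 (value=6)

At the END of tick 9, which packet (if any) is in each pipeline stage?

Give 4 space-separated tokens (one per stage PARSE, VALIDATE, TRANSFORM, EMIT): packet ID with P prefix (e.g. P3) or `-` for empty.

Answer: - - P5 -

Derivation:
Tick 1: [PARSE:P1(v=15,ok=F), VALIDATE:-, TRANSFORM:-, EMIT:-] out:-; in:P1
Tick 2: [PARSE:P2(v=18,ok=F), VALIDATE:P1(v=15,ok=F), TRANSFORM:-, EMIT:-] out:-; in:P2
Tick 3: [PARSE:-, VALIDATE:P2(v=18,ok=F), TRANSFORM:P1(v=0,ok=F), EMIT:-] out:-; in:-
Tick 4: [PARSE:P3(v=17,ok=F), VALIDATE:-, TRANSFORM:P2(v=0,ok=F), EMIT:P1(v=0,ok=F)] out:-; in:P3
Tick 5: [PARSE:P4(v=5,ok=F), VALIDATE:P3(v=17,ok=F), TRANSFORM:-, EMIT:P2(v=0,ok=F)] out:P1(v=0); in:P4
Tick 6: [PARSE:-, VALIDATE:P4(v=5,ok=T), TRANSFORM:P3(v=0,ok=F), EMIT:-] out:P2(v=0); in:-
Tick 7: [PARSE:P5(v=6,ok=F), VALIDATE:-, TRANSFORM:P4(v=10,ok=T), EMIT:P3(v=0,ok=F)] out:-; in:P5
Tick 8: [PARSE:-, VALIDATE:P5(v=6,ok=F), TRANSFORM:-, EMIT:P4(v=10,ok=T)] out:P3(v=0); in:-
Tick 9: [PARSE:-, VALIDATE:-, TRANSFORM:P5(v=0,ok=F), EMIT:-] out:P4(v=10); in:-
At end of tick 9: ['-', '-', 'P5', '-']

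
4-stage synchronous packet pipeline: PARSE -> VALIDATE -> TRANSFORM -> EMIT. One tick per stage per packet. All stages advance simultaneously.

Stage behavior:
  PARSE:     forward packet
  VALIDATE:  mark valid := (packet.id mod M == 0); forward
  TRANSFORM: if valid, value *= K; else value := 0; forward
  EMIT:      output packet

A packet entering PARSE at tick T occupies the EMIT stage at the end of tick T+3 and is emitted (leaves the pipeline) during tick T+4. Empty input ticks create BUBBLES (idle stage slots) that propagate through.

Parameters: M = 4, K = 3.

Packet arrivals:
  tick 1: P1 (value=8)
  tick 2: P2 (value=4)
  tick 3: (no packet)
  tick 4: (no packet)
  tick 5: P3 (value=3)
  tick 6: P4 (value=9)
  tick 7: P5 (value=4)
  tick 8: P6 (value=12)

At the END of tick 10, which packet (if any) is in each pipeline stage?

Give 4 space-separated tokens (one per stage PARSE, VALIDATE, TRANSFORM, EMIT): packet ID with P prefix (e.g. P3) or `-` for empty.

Answer: - - P6 P5

Derivation:
Tick 1: [PARSE:P1(v=8,ok=F), VALIDATE:-, TRANSFORM:-, EMIT:-] out:-; in:P1
Tick 2: [PARSE:P2(v=4,ok=F), VALIDATE:P1(v=8,ok=F), TRANSFORM:-, EMIT:-] out:-; in:P2
Tick 3: [PARSE:-, VALIDATE:P2(v=4,ok=F), TRANSFORM:P1(v=0,ok=F), EMIT:-] out:-; in:-
Tick 4: [PARSE:-, VALIDATE:-, TRANSFORM:P2(v=0,ok=F), EMIT:P1(v=0,ok=F)] out:-; in:-
Tick 5: [PARSE:P3(v=3,ok=F), VALIDATE:-, TRANSFORM:-, EMIT:P2(v=0,ok=F)] out:P1(v=0); in:P3
Tick 6: [PARSE:P4(v=9,ok=F), VALIDATE:P3(v=3,ok=F), TRANSFORM:-, EMIT:-] out:P2(v=0); in:P4
Tick 7: [PARSE:P5(v=4,ok=F), VALIDATE:P4(v=9,ok=T), TRANSFORM:P3(v=0,ok=F), EMIT:-] out:-; in:P5
Tick 8: [PARSE:P6(v=12,ok=F), VALIDATE:P5(v=4,ok=F), TRANSFORM:P4(v=27,ok=T), EMIT:P3(v=0,ok=F)] out:-; in:P6
Tick 9: [PARSE:-, VALIDATE:P6(v=12,ok=F), TRANSFORM:P5(v=0,ok=F), EMIT:P4(v=27,ok=T)] out:P3(v=0); in:-
Tick 10: [PARSE:-, VALIDATE:-, TRANSFORM:P6(v=0,ok=F), EMIT:P5(v=0,ok=F)] out:P4(v=27); in:-
At end of tick 10: ['-', '-', 'P6', 'P5']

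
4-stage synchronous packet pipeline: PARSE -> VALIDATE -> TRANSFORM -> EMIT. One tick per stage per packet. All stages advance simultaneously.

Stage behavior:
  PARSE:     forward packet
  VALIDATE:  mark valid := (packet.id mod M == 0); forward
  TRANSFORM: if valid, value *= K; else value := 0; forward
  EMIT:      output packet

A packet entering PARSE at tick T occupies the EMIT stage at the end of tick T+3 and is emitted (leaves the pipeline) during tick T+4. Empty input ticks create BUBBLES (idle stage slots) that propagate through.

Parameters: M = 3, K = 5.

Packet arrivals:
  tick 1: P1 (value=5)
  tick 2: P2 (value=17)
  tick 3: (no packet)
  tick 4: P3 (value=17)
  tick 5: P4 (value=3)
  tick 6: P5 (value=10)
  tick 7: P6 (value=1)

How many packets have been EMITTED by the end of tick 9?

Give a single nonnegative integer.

Tick 1: [PARSE:P1(v=5,ok=F), VALIDATE:-, TRANSFORM:-, EMIT:-] out:-; in:P1
Tick 2: [PARSE:P2(v=17,ok=F), VALIDATE:P1(v=5,ok=F), TRANSFORM:-, EMIT:-] out:-; in:P2
Tick 3: [PARSE:-, VALIDATE:P2(v=17,ok=F), TRANSFORM:P1(v=0,ok=F), EMIT:-] out:-; in:-
Tick 4: [PARSE:P3(v=17,ok=F), VALIDATE:-, TRANSFORM:P2(v=0,ok=F), EMIT:P1(v=0,ok=F)] out:-; in:P3
Tick 5: [PARSE:P4(v=3,ok=F), VALIDATE:P3(v=17,ok=T), TRANSFORM:-, EMIT:P2(v=0,ok=F)] out:P1(v=0); in:P4
Tick 6: [PARSE:P5(v=10,ok=F), VALIDATE:P4(v=3,ok=F), TRANSFORM:P3(v=85,ok=T), EMIT:-] out:P2(v=0); in:P5
Tick 7: [PARSE:P6(v=1,ok=F), VALIDATE:P5(v=10,ok=F), TRANSFORM:P4(v=0,ok=F), EMIT:P3(v=85,ok=T)] out:-; in:P6
Tick 8: [PARSE:-, VALIDATE:P6(v=1,ok=T), TRANSFORM:P5(v=0,ok=F), EMIT:P4(v=0,ok=F)] out:P3(v=85); in:-
Tick 9: [PARSE:-, VALIDATE:-, TRANSFORM:P6(v=5,ok=T), EMIT:P5(v=0,ok=F)] out:P4(v=0); in:-
Emitted by tick 9: ['P1', 'P2', 'P3', 'P4']

Answer: 4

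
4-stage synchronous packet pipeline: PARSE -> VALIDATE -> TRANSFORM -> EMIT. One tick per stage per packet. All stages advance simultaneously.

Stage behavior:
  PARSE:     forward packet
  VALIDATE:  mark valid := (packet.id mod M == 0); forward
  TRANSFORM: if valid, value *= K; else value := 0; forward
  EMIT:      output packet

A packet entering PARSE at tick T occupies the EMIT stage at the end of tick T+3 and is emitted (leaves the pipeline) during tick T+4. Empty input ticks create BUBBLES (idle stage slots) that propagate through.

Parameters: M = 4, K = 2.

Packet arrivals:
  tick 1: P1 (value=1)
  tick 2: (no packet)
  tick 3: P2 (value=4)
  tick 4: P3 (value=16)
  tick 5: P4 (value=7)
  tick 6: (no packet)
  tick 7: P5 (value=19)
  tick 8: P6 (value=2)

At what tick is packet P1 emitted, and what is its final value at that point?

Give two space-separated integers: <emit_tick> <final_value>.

Tick 1: [PARSE:P1(v=1,ok=F), VALIDATE:-, TRANSFORM:-, EMIT:-] out:-; in:P1
Tick 2: [PARSE:-, VALIDATE:P1(v=1,ok=F), TRANSFORM:-, EMIT:-] out:-; in:-
Tick 3: [PARSE:P2(v=4,ok=F), VALIDATE:-, TRANSFORM:P1(v=0,ok=F), EMIT:-] out:-; in:P2
Tick 4: [PARSE:P3(v=16,ok=F), VALIDATE:P2(v=4,ok=F), TRANSFORM:-, EMIT:P1(v=0,ok=F)] out:-; in:P3
Tick 5: [PARSE:P4(v=7,ok=F), VALIDATE:P3(v=16,ok=F), TRANSFORM:P2(v=0,ok=F), EMIT:-] out:P1(v=0); in:P4
Tick 6: [PARSE:-, VALIDATE:P4(v=7,ok=T), TRANSFORM:P3(v=0,ok=F), EMIT:P2(v=0,ok=F)] out:-; in:-
Tick 7: [PARSE:P5(v=19,ok=F), VALIDATE:-, TRANSFORM:P4(v=14,ok=T), EMIT:P3(v=0,ok=F)] out:P2(v=0); in:P5
Tick 8: [PARSE:P6(v=2,ok=F), VALIDATE:P5(v=19,ok=F), TRANSFORM:-, EMIT:P4(v=14,ok=T)] out:P3(v=0); in:P6
Tick 9: [PARSE:-, VALIDATE:P6(v=2,ok=F), TRANSFORM:P5(v=0,ok=F), EMIT:-] out:P4(v=14); in:-
Tick 10: [PARSE:-, VALIDATE:-, TRANSFORM:P6(v=0,ok=F), EMIT:P5(v=0,ok=F)] out:-; in:-
Tick 11: [PARSE:-, VALIDATE:-, TRANSFORM:-, EMIT:P6(v=0,ok=F)] out:P5(v=0); in:-
Tick 12: [PARSE:-, VALIDATE:-, TRANSFORM:-, EMIT:-] out:P6(v=0); in:-
P1: arrives tick 1, valid=False (id=1, id%4=1), emit tick 5, final value 0

Answer: 5 0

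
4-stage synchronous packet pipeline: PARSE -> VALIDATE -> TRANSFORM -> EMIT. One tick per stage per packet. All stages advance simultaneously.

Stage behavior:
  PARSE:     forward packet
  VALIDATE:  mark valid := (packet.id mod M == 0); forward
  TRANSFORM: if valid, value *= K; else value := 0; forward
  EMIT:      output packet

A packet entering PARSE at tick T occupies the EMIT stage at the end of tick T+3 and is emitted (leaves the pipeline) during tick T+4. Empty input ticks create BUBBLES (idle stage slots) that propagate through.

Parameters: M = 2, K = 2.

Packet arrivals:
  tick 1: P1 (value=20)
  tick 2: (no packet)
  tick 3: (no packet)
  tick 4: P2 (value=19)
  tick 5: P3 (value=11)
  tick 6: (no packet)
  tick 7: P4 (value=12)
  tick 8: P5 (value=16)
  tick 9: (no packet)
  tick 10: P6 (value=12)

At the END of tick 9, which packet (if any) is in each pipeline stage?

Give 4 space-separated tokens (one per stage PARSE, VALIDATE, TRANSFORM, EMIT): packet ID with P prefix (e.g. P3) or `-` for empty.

Answer: - P5 P4 -

Derivation:
Tick 1: [PARSE:P1(v=20,ok=F), VALIDATE:-, TRANSFORM:-, EMIT:-] out:-; in:P1
Tick 2: [PARSE:-, VALIDATE:P1(v=20,ok=F), TRANSFORM:-, EMIT:-] out:-; in:-
Tick 3: [PARSE:-, VALIDATE:-, TRANSFORM:P1(v=0,ok=F), EMIT:-] out:-; in:-
Tick 4: [PARSE:P2(v=19,ok=F), VALIDATE:-, TRANSFORM:-, EMIT:P1(v=0,ok=F)] out:-; in:P2
Tick 5: [PARSE:P3(v=11,ok=F), VALIDATE:P2(v=19,ok=T), TRANSFORM:-, EMIT:-] out:P1(v=0); in:P3
Tick 6: [PARSE:-, VALIDATE:P3(v=11,ok=F), TRANSFORM:P2(v=38,ok=T), EMIT:-] out:-; in:-
Tick 7: [PARSE:P4(v=12,ok=F), VALIDATE:-, TRANSFORM:P3(v=0,ok=F), EMIT:P2(v=38,ok=T)] out:-; in:P4
Tick 8: [PARSE:P5(v=16,ok=F), VALIDATE:P4(v=12,ok=T), TRANSFORM:-, EMIT:P3(v=0,ok=F)] out:P2(v=38); in:P5
Tick 9: [PARSE:-, VALIDATE:P5(v=16,ok=F), TRANSFORM:P4(v=24,ok=T), EMIT:-] out:P3(v=0); in:-
At end of tick 9: ['-', 'P5', 'P4', '-']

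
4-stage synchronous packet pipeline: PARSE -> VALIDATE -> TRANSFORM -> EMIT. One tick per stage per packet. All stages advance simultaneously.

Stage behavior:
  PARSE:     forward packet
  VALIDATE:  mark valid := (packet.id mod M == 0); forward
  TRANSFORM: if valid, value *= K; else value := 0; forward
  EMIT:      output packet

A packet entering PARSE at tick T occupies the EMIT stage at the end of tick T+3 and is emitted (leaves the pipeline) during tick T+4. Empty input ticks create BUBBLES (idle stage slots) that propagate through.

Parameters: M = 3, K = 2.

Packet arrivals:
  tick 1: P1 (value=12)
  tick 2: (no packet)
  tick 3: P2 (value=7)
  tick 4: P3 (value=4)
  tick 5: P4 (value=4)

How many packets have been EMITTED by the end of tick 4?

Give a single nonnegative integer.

Answer: 0

Derivation:
Tick 1: [PARSE:P1(v=12,ok=F), VALIDATE:-, TRANSFORM:-, EMIT:-] out:-; in:P1
Tick 2: [PARSE:-, VALIDATE:P1(v=12,ok=F), TRANSFORM:-, EMIT:-] out:-; in:-
Tick 3: [PARSE:P2(v=7,ok=F), VALIDATE:-, TRANSFORM:P1(v=0,ok=F), EMIT:-] out:-; in:P2
Tick 4: [PARSE:P3(v=4,ok=F), VALIDATE:P2(v=7,ok=F), TRANSFORM:-, EMIT:P1(v=0,ok=F)] out:-; in:P3
Emitted by tick 4: []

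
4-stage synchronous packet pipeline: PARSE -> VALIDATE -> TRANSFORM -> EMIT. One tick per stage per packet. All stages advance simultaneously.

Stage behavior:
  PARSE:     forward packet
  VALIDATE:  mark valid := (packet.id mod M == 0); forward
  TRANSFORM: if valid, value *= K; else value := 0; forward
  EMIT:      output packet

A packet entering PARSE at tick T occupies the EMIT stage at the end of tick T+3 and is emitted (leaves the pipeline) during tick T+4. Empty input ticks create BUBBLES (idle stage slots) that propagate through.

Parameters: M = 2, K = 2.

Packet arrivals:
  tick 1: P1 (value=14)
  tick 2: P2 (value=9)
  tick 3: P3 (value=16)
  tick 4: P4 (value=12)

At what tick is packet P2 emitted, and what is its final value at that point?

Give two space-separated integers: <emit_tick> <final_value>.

Tick 1: [PARSE:P1(v=14,ok=F), VALIDATE:-, TRANSFORM:-, EMIT:-] out:-; in:P1
Tick 2: [PARSE:P2(v=9,ok=F), VALIDATE:P1(v=14,ok=F), TRANSFORM:-, EMIT:-] out:-; in:P2
Tick 3: [PARSE:P3(v=16,ok=F), VALIDATE:P2(v=9,ok=T), TRANSFORM:P1(v=0,ok=F), EMIT:-] out:-; in:P3
Tick 4: [PARSE:P4(v=12,ok=F), VALIDATE:P3(v=16,ok=F), TRANSFORM:P2(v=18,ok=T), EMIT:P1(v=0,ok=F)] out:-; in:P4
Tick 5: [PARSE:-, VALIDATE:P4(v=12,ok=T), TRANSFORM:P3(v=0,ok=F), EMIT:P2(v=18,ok=T)] out:P1(v=0); in:-
Tick 6: [PARSE:-, VALIDATE:-, TRANSFORM:P4(v=24,ok=T), EMIT:P3(v=0,ok=F)] out:P2(v=18); in:-
Tick 7: [PARSE:-, VALIDATE:-, TRANSFORM:-, EMIT:P4(v=24,ok=T)] out:P3(v=0); in:-
Tick 8: [PARSE:-, VALIDATE:-, TRANSFORM:-, EMIT:-] out:P4(v=24); in:-
P2: arrives tick 2, valid=True (id=2, id%2=0), emit tick 6, final value 18

Answer: 6 18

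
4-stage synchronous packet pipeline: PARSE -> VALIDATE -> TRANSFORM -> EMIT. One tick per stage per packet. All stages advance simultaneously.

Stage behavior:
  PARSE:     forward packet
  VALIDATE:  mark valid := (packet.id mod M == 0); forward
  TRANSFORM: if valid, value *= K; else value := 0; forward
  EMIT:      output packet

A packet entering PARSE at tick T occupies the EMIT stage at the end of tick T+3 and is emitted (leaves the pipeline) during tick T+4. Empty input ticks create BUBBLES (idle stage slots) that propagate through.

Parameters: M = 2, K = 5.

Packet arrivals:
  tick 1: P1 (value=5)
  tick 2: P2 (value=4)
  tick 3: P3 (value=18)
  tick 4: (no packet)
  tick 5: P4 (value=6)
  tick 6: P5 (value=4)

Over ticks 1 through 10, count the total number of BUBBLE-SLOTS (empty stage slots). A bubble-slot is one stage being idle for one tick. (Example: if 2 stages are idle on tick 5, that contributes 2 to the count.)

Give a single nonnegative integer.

Tick 1: [PARSE:P1(v=5,ok=F), VALIDATE:-, TRANSFORM:-, EMIT:-] out:-; bubbles=3
Tick 2: [PARSE:P2(v=4,ok=F), VALIDATE:P1(v=5,ok=F), TRANSFORM:-, EMIT:-] out:-; bubbles=2
Tick 3: [PARSE:P3(v=18,ok=F), VALIDATE:P2(v=4,ok=T), TRANSFORM:P1(v=0,ok=F), EMIT:-] out:-; bubbles=1
Tick 4: [PARSE:-, VALIDATE:P3(v=18,ok=F), TRANSFORM:P2(v=20,ok=T), EMIT:P1(v=0,ok=F)] out:-; bubbles=1
Tick 5: [PARSE:P4(v=6,ok=F), VALIDATE:-, TRANSFORM:P3(v=0,ok=F), EMIT:P2(v=20,ok=T)] out:P1(v=0); bubbles=1
Tick 6: [PARSE:P5(v=4,ok=F), VALIDATE:P4(v=6,ok=T), TRANSFORM:-, EMIT:P3(v=0,ok=F)] out:P2(v=20); bubbles=1
Tick 7: [PARSE:-, VALIDATE:P5(v=4,ok=F), TRANSFORM:P4(v=30,ok=T), EMIT:-] out:P3(v=0); bubbles=2
Tick 8: [PARSE:-, VALIDATE:-, TRANSFORM:P5(v=0,ok=F), EMIT:P4(v=30,ok=T)] out:-; bubbles=2
Tick 9: [PARSE:-, VALIDATE:-, TRANSFORM:-, EMIT:P5(v=0,ok=F)] out:P4(v=30); bubbles=3
Tick 10: [PARSE:-, VALIDATE:-, TRANSFORM:-, EMIT:-] out:P5(v=0); bubbles=4
Total bubble-slots: 20

Answer: 20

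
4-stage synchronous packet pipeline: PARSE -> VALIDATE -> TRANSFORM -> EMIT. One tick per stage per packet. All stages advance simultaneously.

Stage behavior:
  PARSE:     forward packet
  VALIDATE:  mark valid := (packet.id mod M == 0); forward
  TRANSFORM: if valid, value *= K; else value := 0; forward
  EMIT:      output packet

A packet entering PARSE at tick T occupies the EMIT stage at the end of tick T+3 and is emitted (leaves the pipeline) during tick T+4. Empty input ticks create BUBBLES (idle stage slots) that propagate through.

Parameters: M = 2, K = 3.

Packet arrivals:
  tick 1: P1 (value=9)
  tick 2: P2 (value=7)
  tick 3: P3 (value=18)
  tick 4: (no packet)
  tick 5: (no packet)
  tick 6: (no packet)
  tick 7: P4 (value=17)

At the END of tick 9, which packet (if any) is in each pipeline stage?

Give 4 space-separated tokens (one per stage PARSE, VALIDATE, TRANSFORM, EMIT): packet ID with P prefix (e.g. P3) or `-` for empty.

Tick 1: [PARSE:P1(v=9,ok=F), VALIDATE:-, TRANSFORM:-, EMIT:-] out:-; in:P1
Tick 2: [PARSE:P2(v=7,ok=F), VALIDATE:P1(v=9,ok=F), TRANSFORM:-, EMIT:-] out:-; in:P2
Tick 3: [PARSE:P3(v=18,ok=F), VALIDATE:P2(v=7,ok=T), TRANSFORM:P1(v=0,ok=F), EMIT:-] out:-; in:P3
Tick 4: [PARSE:-, VALIDATE:P3(v=18,ok=F), TRANSFORM:P2(v=21,ok=T), EMIT:P1(v=0,ok=F)] out:-; in:-
Tick 5: [PARSE:-, VALIDATE:-, TRANSFORM:P3(v=0,ok=F), EMIT:P2(v=21,ok=T)] out:P1(v=0); in:-
Tick 6: [PARSE:-, VALIDATE:-, TRANSFORM:-, EMIT:P3(v=0,ok=F)] out:P2(v=21); in:-
Tick 7: [PARSE:P4(v=17,ok=F), VALIDATE:-, TRANSFORM:-, EMIT:-] out:P3(v=0); in:P4
Tick 8: [PARSE:-, VALIDATE:P4(v=17,ok=T), TRANSFORM:-, EMIT:-] out:-; in:-
Tick 9: [PARSE:-, VALIDATE:-, TRANSFORM:P4(v=51,ok=T), EMIT:-] out:-; in:-
At end of tick 9: ['-', '-', 'P4', '-']

Answer: - - P4 -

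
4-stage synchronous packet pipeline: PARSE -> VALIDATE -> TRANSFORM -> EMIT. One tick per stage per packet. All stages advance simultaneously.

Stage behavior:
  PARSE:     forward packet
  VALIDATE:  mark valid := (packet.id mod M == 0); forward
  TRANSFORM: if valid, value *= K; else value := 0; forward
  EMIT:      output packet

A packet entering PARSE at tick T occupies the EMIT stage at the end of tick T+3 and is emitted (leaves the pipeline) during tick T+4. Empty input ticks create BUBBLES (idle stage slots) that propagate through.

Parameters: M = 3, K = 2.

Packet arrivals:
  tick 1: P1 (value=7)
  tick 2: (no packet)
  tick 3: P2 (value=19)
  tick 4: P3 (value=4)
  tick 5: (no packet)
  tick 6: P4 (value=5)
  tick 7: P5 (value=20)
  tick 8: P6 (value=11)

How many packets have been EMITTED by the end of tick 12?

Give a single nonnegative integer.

Tick 1: [PARSE:P1(v=7,ok=F), VALIDATE:-, TRANSFORM:-, EMIT:-] out:-; in:P1
Tick 2: [PARSE:-, VALIDATE:P1(v=7,ok=F), TRANSFORM:-, EMIT:-] out:-; in:-
Tick 3: [PARSE:P2(v=19,ok=F), VALIDATE:-, TRANSFORM:P1(v=0,ok=F), EMIT:-] out:-; in:P2
Tick 4: [PARSE:P3(v=4,ok=F), VALIDATE:P2(v=19,ok=F), TRANSFORM:-, EMIT:P1(v=0,ok=F)] out:-; in:P3
Tick 5: [PARSE:-, VALIDATE:P3(v=4,ok=T), TRANSFORM:P2(v=0,ok=F), EMIT:-] out:P1(v=0); in:-
Tick 6: [PARSE:P4(v=5,ok=F), VALIDATE:-, TRANSFORM:P3(v=8,ok=T), EMIT:P2(v=0,ok=F)] out:-; in:P4
Tick 7: [PARSE:P5(v=20,ok=F), VALIDATE:P4(v=5,ok=F), TRANSFORM:-, EMIT:P3(v=8,ok=T)] out:P2(v=0); in:P5
Tick 8: [PARSE:P6(v=11,ok=F), VALIDATE:P5(v=20,ok=F), TRANSFORM:P4(v=0,ok=F), EMIT:-] out:P3(v=8); in:P6
Tick 9: [PARSE:-, VALIDATE:P6(v=11,ok=T), TRANSFORM:P5(v=0,ok=F), EMIT:P4(v=0,ok=F)] out:-; in:-
Tick 10: [PARSE:-, VALIDATE:-, TRANSFORM:P6(v=22,ok=T), EMIT:P5(v=0,ok=F)] out:P4(v=0); in:-
Tick 11: [PARSE:-, VALIDATE:-, TRANSFORM:-, EMIT:P6(v=22,ok=T)] out:P5(v=0); in:-
Tick 12: [PARSE:-, VALIDATE:-, TRANSFORM:-, EMIT:-] out:P6(v=22); in:-
Emitted by tick 12: ['P1', 'P2', 'P3', 'P4', 'P5', 'P6']

Answer: 6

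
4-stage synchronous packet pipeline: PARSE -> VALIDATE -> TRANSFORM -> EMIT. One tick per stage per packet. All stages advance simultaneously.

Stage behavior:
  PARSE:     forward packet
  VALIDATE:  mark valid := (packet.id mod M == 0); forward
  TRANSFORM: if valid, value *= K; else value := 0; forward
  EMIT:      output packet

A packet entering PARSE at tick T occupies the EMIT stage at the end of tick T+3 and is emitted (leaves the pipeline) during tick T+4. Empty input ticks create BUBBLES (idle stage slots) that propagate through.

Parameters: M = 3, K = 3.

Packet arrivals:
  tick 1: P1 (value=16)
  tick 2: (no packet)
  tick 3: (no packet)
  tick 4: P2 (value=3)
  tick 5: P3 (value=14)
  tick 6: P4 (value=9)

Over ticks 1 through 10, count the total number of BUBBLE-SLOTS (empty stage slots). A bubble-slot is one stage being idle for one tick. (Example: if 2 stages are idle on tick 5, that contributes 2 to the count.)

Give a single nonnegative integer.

Tick 1: [PARSE:P1(v=16,ok=F), VALIDATE:-, TRANSFORM:-, EMIT:-] out:-; bubbles=3
Tick 2: [PARSE:-, VALIDATE:P1(v=16,ok=F), TRANSFORM:-, EMIT:-] out:-; bubbles=3
Tick 3: [PARSE:-, VALIDATE:-, TRANSFORM:P1(v=0,ok=F), EMIT:-] out:-; bubbles=3
Tick 4: [PARSE:P2(v=3,ok=F), VALIDATE:-, TRANSFORM:-, EMIT:P1(v=0,ok=F)] out:-; bubbles=2
Tick 5: [PARSE:P3(v=14,ok=F), VALIDATE:P2(v=3,ok=F), TRANSFORM:-, EMIT:-] out:P1(v=0); bubbles=2
Tick 6: [PARSE:P4(v=9,ok=F), VALIDATE:P3(v=14,ok=T), TRANSFORM:P2(v=0,ok=F), EMIT:-] out:-; bubbles=1
Tick 7: [PARSE:-, VALIDATE:P4(v=9,ok=F), TRANSFORM:P3(v=42,ok=T), EMIT:P2(v=0,ok=F)] out:-; bubbles=1
Tick 8: [PARSE:-, VALIDATE:-, TRANSFORM:P4(v=0,ok=F), EMIT:P3(v=42,ok=T)] out:P2(v=0); bubbles=2
Tick 9: [PARSE:-, VALIDATE:-, TRANSFORM:-, EMIT:P4(v=0,ok=F)] out:P3(v=42); bubbles=3
Tick 10: [PARSE:-, VALIDATE:-, TRANSFORM:-, EMIT:-] out:P4(v=0); bubbles=4
Total bubble-slots: 24

Answer: 24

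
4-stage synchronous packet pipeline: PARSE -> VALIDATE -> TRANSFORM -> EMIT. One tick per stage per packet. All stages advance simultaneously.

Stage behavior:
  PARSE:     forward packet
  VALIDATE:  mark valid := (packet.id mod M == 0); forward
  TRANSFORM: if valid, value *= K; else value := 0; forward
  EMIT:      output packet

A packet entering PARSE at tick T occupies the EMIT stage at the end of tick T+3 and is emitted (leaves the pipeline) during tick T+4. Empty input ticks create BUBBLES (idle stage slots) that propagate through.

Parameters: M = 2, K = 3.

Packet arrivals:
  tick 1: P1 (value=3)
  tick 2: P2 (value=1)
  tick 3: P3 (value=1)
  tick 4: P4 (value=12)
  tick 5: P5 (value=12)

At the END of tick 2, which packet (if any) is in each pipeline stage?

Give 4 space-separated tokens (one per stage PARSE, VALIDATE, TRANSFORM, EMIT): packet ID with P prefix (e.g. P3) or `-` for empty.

Tick 1: [PARSE:P1(v=3,ok=F), VALIDATE:-, TRANSFORM:-, EMIT:-] out:-; in:P1
Tick 2: [PARSE:P2(v=1,ok=F), VALIDATE:P1(v=3,ok=F), TRANSFORM:-, EMIT:-] out:-; in:P2
At end of tick 2: ['P2', 'P1', '-', '-']

Answer: P2 P1 - -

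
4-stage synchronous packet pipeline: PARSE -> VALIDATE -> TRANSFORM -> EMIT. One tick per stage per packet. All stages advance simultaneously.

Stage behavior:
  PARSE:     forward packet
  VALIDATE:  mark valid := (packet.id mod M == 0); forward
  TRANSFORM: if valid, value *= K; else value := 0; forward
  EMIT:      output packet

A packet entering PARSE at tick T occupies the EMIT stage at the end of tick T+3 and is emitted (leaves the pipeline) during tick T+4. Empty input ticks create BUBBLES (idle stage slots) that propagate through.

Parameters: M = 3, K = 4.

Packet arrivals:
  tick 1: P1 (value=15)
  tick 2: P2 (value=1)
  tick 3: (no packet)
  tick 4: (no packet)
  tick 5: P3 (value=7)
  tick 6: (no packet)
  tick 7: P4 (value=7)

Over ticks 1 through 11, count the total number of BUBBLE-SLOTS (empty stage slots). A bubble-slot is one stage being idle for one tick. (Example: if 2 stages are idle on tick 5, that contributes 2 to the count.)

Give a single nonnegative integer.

Answer: 28

Derivation:
Tick 1: [PARSE:P1(v=15,ok=F), VALIDATE:-, TRANSFORM:-, EMIT:-] out:-; bubbles=3
Tick 2: [PARSE:P2(v=1,ok=F), VALIDATE:P1(v=15,ok=F), TRANSFORM:-, EMIT:-] out:-; bubbles=2
Tick 3: [PARSE:-, VALIDATE:P2(v=1,ok=F), TRANSFORM:P1(v=0,ok=F), EMIT:-] out:-; bubbles=2
Tick 4: [PARSE:-, VALIDATE:-, TRANSFORM:P2(v=0,ok=F), EMIT:P1(v=0,ok=F)] out:-; bubbles=2
Tick 5: [PARSE:P3(v=7,ok=F), VALIDATE:-, TRANSFORM:-, EMIT:P2(v=0,ok=F)] out:P1(v=0); bubbles=2
Tick 6: [PARSE:-, VALIDATE:P3(v=7,ok=T), TRANSFORM:-, EMIT:-] out:P2(v=0); bubbles=3
Tick 7: [PARSE:P4(v=7,ok=F), VALIDATE:-, TRANSFORM:P3(v=28,ok=T), EMIT:-] out:-; bubbles=2
Tick 8: [PARSE:-, VALIDATE:P4(v=7,ok=F), TRANSFORM:-, EMIT:P3(v=28,ok=T)] out:-; bubbles=2
Tick 9: [PARSE:-, VALIDATE:-, TRANSFORM:P4(v=0,ok=F), EMIT:-] out:P3(v=28); bubbles=3
Tick 10: [PARSE:-, VALIDATE:-, TRANSFORM:-, EMIT:P4(v=0,ok=F)] out:-; bubbles=3
Tick 11: [PARSE:-, VALIDATE:-, TRANSFORM:-, EMIT:-] out:P4(v=0); bubbles=4
Total bubble-slots: 28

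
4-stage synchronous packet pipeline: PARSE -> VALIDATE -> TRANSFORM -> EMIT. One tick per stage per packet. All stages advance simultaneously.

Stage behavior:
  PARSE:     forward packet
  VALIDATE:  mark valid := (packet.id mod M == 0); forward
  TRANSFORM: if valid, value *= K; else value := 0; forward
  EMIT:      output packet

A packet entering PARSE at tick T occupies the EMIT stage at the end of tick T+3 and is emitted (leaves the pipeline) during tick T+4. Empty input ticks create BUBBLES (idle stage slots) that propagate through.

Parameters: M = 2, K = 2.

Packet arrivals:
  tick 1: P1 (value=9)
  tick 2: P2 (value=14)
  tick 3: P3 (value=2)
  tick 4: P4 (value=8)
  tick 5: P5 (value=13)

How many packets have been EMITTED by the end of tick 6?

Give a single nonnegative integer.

Answer: 2

Derivation:
Tick 1: [PARSE:P1(v=9,ok=F), VALIDATE:-, TRANSFORM:-, EMIT:-] out:-; in:P1
Tick 2: [PARSE:P2(v=14,ok=F), VALIDATE:P1(v=9,ok=F), TRANSFORM:-, EMIT:-] out:-; in:P2
Tick 3: [PARSE:P3(v=2,ok=F), VALIDATE:P2(v=14,ok=T), TRANSFORM:P1(v=0,ok=F), EMIT:-] out:-; in:P3
Tick 4: [PARSE:P4(v=8,ok=F), VALIDATE:P3(v=2,ok=F), TRANSFORM:P2(v=28,ok=T), EMIT:P1(v=0,ok=F)] out:-; in:P4
Tick 5: [PARSE:P5(v=13,ok=F), VALIDATE:P4(v=8,ok=T), TRANSFORM:P3(v=0,ok=F), EMIT:P2(v=28,ok=T)] out:P1(v=0); in:P5
Tick 6: [PARSE:-, VALIDATE:P5(v=13,ok=F), TRANSFORM:P4(v=16,ok=T), EMIT:P3(v=0,ok=F)] out:P2(v=28); in:-
Emitted by tick 6: ['P1', 'P2']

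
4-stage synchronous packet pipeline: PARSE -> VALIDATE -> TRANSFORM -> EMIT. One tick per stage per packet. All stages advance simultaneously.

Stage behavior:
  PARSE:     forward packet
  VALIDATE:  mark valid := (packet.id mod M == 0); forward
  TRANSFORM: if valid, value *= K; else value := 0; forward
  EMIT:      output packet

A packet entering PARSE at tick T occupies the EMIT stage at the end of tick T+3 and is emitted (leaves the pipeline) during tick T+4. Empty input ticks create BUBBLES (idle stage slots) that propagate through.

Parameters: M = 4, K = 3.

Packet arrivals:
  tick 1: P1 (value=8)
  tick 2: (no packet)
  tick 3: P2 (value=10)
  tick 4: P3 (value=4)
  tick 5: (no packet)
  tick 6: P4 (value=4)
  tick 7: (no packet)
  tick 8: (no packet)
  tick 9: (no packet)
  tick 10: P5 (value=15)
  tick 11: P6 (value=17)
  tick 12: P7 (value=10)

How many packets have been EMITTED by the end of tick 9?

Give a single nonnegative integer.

Tick 1: [PARSE:P1(v=8,ok=F), VALIDATE:-, TRANSFORM:-, EMIT:-] out:-; in:P1
Tick 2: [PARSE:-, VALIDATE:P1(v=8,ok=F), TRANSFORM:-, EMIT:-] out:-; in:-
Tick 3: [PARSE:P2(v=10,ok=F), VALIDATE:-, TRANSFORM:P1(v=0,ok=F), EMIT:-] out:-; in:P2
Tick 4: [PARSE:P3(v=4,ok=F), VALIDATE:P2(v=10,ok=F), TRANSFORM:-, EMIT:P1(v=0,ok=F)] out:-; in:P3
Tick 5: [PARSE:-, VALIDATE:P3(v=4,ok=F), TRANSFORM:P2(v=0,ok=F), EMIT:-] out:P1(v=0); in:-
Tick 6: [PARSE:P4(v=4,ok=F), VALIDATE:-, TRANSFORM:P3(v=0,ok=F), EMIT:P2(v=0,ok=F)] out:-; in:P4
Tick 7: [PARSE:-, VALIDATE:P4(v=4,ok=T), TRANSFORM:-, EMIT:P3(v=0,ok=F)] out:P2(v=0); in:-
Tick 8: [PARSE:-, VALIDATE:-, TRANSFORM:P4(v=12,ok=T), EMIT:-] out:P3(v=0); in:-
Tick 9: [PARSE:-, VALIDATE:-, TRANSFORM:-, EMIT:P4(v=12,ok=T)] out:-; in:-
Emitted by tick 9: ['P1', 'P2', 'P3']

Answer: 3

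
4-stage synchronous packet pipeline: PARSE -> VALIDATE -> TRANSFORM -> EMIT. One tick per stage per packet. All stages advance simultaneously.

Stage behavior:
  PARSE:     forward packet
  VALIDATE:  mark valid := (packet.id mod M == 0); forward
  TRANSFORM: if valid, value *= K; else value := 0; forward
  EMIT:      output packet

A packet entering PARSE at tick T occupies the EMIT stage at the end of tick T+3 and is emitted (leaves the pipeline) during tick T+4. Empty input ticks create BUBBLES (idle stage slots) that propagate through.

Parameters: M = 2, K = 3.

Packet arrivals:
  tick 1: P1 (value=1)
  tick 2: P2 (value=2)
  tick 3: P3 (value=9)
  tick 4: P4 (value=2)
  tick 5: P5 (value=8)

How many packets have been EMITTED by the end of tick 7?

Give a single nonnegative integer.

Answer: 3

Derivation:
Tick 1: [PARSE:P1(v=1,ok=F), VALIDATE:-, TRANSFORM:-, EMIT:-] out:-; in:P1
Tick 2: [PARSE:P2(v=2,ok=F), VALIDATE:P1(v=1,ok=F), TRANSFORM:-, EMIT:-] out:-; in:P2
Tick 3: [PARSE:P3(v=9,ok=F), VALIDATE:P2(v=2,ok=T), TRANSFORM:P1(v=0,ok=F), EMIT:-] out:-; in:P3
Tick 4: [PARSE:P4(v=2,ok=F), VALIDATE:P3(v=9,ok=F), TRANSFORM:P2(v=6,ok=T), EMIT:P1(v=0,ok=F)] out:-; in:P4
Tick 5: [PARSE:P5(v=8,ok=F), VALIDATE:P4(v=2,ok=T), TRANSFORM:P3(v=0,ok=F), EMIT:P2(v=6,ok=T)] out:P1(v=0); in:P5
Tick 6: [PARSE:-, VALIDATE:P5(v=8,ok=F), TRANSFORM:P4(v=6,ok=T), EMIT:P3(v=0,ok=F)] out:P2(v=6); in:-
Tick 7: [PARSE:-, VALIDATE:-, TRANSFORM:P5(v=0,ok=F), EMIT:P4(v=6,ok=T)] out:P3(v=0); in:-
Emitted by tick 7: ['P1', 'P2', 'P3']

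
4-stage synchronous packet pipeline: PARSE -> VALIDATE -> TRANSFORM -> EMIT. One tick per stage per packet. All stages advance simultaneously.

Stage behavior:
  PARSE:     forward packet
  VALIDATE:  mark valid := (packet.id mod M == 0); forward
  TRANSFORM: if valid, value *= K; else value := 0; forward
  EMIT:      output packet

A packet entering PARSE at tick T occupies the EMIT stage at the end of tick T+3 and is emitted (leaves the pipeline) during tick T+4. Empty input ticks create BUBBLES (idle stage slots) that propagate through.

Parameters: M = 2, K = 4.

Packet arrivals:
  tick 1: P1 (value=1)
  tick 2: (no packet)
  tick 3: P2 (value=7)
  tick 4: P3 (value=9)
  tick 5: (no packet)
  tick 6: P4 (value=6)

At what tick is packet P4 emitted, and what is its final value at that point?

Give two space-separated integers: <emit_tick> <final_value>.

Answer: 10 24

Derivation:
Tick 1: [PARSE:P1(v=1,ok=F), VALIDATE:-, TRANSFORM:-, EMIT:-] out:-; in:P1
Tick 2: [PARSE:-, VALIDATE:P1(v=1,ok=F), TRANSFORM:-, EMIT:-] out:-; in:-
Tick 3: [PARSE:P2(v=7,ok=F), VALIDATE:-, TRANSFORM:P1(v=0,ok=F), EMIT:-] out:-; in:P2
Tick 4: [PARSE:P3(v=9,ok=F), VALIDATE:P2(v=7,ok=T), TRANSFORM:-, EMIT:P1(v=0,ok=F)] out:-; in:P3
Tick 5: [PARSE:-, VALIDATE:P3(v=9,ok=F), TRANSFORM:P2(v=28,ok=T), EMIT:-] out:P1(v=0); in:-
Tick 6: [PARSE:P4(v=6,ok=F), VALIDATE:-, TRANSFORM:P3(v=0,ok=F), EMIT:P2(v=28,ok=T)] out:-; in:P4
Tick 7: [PARSE:-, VALIDATE:P4(v=6,ok=T), TRANSFORM:-, EMIT:P3(v=0,ok=F)] out:P2(v=28); in:-
Tick 8: [PARSE:-, VALIDATE:-, TRANSFORM:P4(v=24,ok=T), EMIT:-] out:P3(v=0); in:-
Tick 9: [PARSE:-, VALIDATE:-, TRANSFORM:-, EMIT:P4(v=24,ok=T)] out:-; in:-
Tick 10: [PARSE:-, VALIDATE:-, TRANSFORM:-, EMIT:-] out:P4(v=24); in:-
P4: arrives tick 6, valid=True (id=4, id%2=0), emit tick 10, final value 24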